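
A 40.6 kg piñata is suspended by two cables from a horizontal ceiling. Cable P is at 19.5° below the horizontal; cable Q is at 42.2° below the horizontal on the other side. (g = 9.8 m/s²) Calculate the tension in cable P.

T_P ≈ 335 N

Weight W = 40.6 × 9.8 = 397.9 N acts straight down.
Horizontal: T_P cos 19.5° = T_Q cos 42.2°  →  T_Q = 1.272 T_P.
Vertical: T_P sin 19.5° + T_Q sin 42.2° = 397.9.
Substituting the horizontal relation into the vertical equation gives 1.189 T_P = 397.9, so T_P = 334.8 N.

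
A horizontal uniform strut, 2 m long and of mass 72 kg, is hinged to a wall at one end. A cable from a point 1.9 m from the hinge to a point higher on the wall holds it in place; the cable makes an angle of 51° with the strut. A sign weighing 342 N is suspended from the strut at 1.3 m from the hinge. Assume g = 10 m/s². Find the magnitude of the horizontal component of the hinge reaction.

Take torques about the hinge: T sin 51° · 1.9 = 72×10×1 + 342×1.3 = 1164.6 N·m.
So T = 1164.6 / (0.7771 × 1.9) = 788.72 N.
ΣF_x = 0: H_x = T cos 51° = 496.35 N.

H_x ≈ 496 N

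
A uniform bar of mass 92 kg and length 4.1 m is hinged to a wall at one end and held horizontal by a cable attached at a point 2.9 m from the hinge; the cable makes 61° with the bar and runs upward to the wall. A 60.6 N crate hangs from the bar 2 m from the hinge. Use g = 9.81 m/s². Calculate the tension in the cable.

T ≈ 777 N

Take torques about the hinge: T sin 61° · 2.9 = 92×9.81×2.05 + 60.6×2 = 1971.4 N·m.
So T = 1971.4 / (0.8746 × 2.9) = 777.23 N.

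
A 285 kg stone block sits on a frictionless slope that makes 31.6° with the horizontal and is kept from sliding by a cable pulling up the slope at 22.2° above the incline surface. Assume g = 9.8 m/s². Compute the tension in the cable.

T ≈ 1580 N

Take axes along and perpendicular to the incline. Weight components: W sin 31.6° = 1463 N down-slope, W cos 31.6° = 2379 N into the surface.
Along incline: T cos 22.2° = W sin 31.6° → T = 1581 N.
Perpendicular: N = W cos 31.6° − T sin 22.2° = 1782 N.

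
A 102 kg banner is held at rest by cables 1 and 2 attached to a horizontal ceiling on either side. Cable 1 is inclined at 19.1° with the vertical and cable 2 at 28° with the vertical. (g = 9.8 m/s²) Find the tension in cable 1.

T_1 ≈ 641 N

Angles from the horizontal: cable 1 is 90° − 19.1° = 70.9°, cable 2 is 90° − 28° = 62°.
Weight W = 102 × 9.8 = 999.6 N acts straight down.
Horizontal: T_1 cos 70.9° = T_2 cos 62°  →  T_2 = 0.697 T_1.
Vertical: T_1 sin 70.9° + T_2 sin 62° = 999.6.
Substituting the horizontal relation into the vertical equation gives 1.56 T_1 = 999.6, so T_1 = 640.6 N.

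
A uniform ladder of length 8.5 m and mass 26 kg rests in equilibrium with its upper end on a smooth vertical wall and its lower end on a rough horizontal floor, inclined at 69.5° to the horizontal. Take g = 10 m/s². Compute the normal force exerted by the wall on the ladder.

N_wall ≈ 48.6 N

Torques about the foot: N_wall · 8.5 sin 69.5° = 26×10×4.25 cos 69.5° → N_wall = 48.605 N.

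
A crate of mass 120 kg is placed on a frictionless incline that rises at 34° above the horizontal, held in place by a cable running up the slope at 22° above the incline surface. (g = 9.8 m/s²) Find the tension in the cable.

T ≈ 709 N

Take axes along and perpendicular to the incline. Weight components: W sin 34° = 657.6 N down-slope, W cos 34° = 974.9 N into the surface.
Along incline: T cos 22° = W sin 34° → T = 709.3 N.
Perpendicular: N = W cos 34° − T sin 22° = 709.3 N.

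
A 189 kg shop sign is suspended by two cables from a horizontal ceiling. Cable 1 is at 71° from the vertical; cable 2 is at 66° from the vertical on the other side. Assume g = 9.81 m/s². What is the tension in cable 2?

Angles from the horizontal: cable 1 is 90° − 71° = 19°, cable 2 is 90° − 66° = 24°.
Weight W = 189 × 9.81 = 1854 N acts straight down.
Horizontal: T_1 cos 19° = T_2 cos 24°  →  T_1 = 0.9662 T_2.
Vertical: T_1 sin 19° + T_2 sin 24° = 1854.
Substituting the horizontal relation into the vertical equation gives 0.7213 T_2 = 1854, so T_2 = 2570 N.

T_2 ≈ 2570 N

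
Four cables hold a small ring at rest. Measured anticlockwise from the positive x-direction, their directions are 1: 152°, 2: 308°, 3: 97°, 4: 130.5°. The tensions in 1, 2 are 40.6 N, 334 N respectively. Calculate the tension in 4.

Resolve: ΣF_x = 40.6 cos 152° + 334 cos 308° + T_3 cos 97° + T_4 cos 130.5° = 0.
        ΣF_y = 40.6 sin 152° + 334 sin 308° + T_3 sin 97° + T_4 sin 130.5° = 0.
The known terms sum to (169.8, -244.1) N, so -0.1219 T_3 − 0.6494 T_4 = -169.8 and 0.9925 T_3 + 0.7604 T_4 = 244.1.
Solving simultaneously: T_3 = 53.36 N, T_4 = 251.4 N.

T_4 ≈ 251 N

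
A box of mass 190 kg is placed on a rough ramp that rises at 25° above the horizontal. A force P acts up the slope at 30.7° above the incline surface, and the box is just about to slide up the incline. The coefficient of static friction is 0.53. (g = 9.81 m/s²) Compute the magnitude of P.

P ≈ 1490 N

On the verge of sliding up the incline, friction equals μN and acts down the slope.
Perpendicular: N + P sin 30.7° = W cos 25° = 1689 N.
Along incline: P cos 30.7° = W sin 25° + μN  with W sin 25° = 787.7 N.
Solving the pair for P and N: P = 1489 N, N = 929.2 N (and f = μN = 492.5 N).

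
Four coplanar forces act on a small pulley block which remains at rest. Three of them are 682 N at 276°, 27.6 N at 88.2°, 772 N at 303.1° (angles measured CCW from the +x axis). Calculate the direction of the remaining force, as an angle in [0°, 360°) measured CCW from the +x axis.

θ ≈ 111°

Sum the known components: ΣF_x = 493.7 N, ΣF_y = -1297 N.
For equilibrium the remaining force must supply (−ΣF_x, −ΣF_y) = (-493.7, 1297) N.
Magnitude = √((-493.7)² + (1297)²) = 1388 N; direction = atan2(1297, -493.7) = 110.8°.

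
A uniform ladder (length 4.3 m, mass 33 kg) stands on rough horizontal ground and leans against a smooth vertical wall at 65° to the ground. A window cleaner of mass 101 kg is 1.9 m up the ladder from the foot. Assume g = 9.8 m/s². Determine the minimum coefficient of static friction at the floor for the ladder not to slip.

μ_min ≈ 0.213

ΣF_y = 0: N_floor = 33×9.8 + 101×9.8 = 1313.2 N.
Torques about the foot: N_wall · 4.3 sin 65° = 33×9.8×2.15 cos 65° + 101×9.8×1.9 cos 65° → N_wall = 279.34 N.
ΣF_x = 0: f_floor = N_wall = 279.34 N.
μ_min = f_floor / N_floor = 279.34 / 1313.2 = 0.2127.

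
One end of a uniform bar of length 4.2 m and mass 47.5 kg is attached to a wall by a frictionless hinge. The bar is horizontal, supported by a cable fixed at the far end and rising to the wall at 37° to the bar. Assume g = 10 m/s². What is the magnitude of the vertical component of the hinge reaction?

|H_y| ≈ 238 N

Take torques about the hinge: T sin 37° · 4.2 = 47.5×10×2.1 = 997.5 N·m.
So T = 997.5 / (0.6018 × 4.2) = 394.64 N.
ΣF_y = 0: H_y = (47.5×10) − T sin 37° = 475 − 237.5 = 237.5 N.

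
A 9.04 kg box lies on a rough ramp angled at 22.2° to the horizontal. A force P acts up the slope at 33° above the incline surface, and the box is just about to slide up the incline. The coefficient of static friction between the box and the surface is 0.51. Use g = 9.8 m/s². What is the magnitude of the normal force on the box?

N ≈ 45.3 N

On the verge of sliding up the incline, friction equals μN and acts down the slope.
Perpendicular: N + P sin 33° = W cos 22.2° = 82.02 N.
Along incline: P cos 33° = W sin 22.2° + μN  with W sin 22.2° = 33.47 N.
Solving the pair for P and N: P = 67.45 N, N = 45.29 N (and f = μN = 23.1 N).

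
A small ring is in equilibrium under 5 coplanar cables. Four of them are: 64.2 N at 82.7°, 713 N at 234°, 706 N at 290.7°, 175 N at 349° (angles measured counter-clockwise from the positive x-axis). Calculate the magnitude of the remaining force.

F ≈ 1210 N

Sum the known components: ΣF_x = 10.4 N, ΣF_y = -1207 N.
For equilibrium the remaining force must supply (−ΣF_x, −ΣF_y) = (-10.4, 1207) N.
Magnitude = √((-10.4)² + (1207)²) = 1207 N; direction = atan2(1207, -10.4) = 90.5°.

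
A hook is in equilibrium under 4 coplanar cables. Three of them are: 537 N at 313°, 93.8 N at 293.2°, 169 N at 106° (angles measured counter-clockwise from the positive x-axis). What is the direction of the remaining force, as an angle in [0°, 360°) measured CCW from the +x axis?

θ ≈ 138°

Sum the known components: ΣF_x = 356.6 N, ΣF_y = -316.5 N.
For equilibrium the remaining force must supply (−ΣF_x, −ΣF_y) = (-356.6, 316.5) N.
Magnitude = √((-356.6)² + (316.5)²) = 476.8 N; direction = atan2(316.5, -356.6) = 138.4°.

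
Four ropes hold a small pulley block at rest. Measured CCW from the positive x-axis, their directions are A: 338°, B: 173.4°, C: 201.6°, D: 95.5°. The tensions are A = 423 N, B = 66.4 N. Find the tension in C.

Resolve: ΣF_x = 423 cos 338° + 66.4 cos 173.4° + T_C cos 201.6° + T_D cos 95.5° = 0.
        ΣF_y = 423 sin 338° + 66.4 sin 173.4° + T_C sin 201.6° + T_D sin 95.5° = 0.
The known terms sum to (326.2, -150.8) N, so -0.9298 T_C − 0.0958 T_D = -326.2 and -0.3681 T_C + 0.9954 T_D = 150.8.
Solving simultaneously: T_C = 322.9 N, T_D = 271 N.

T_C ≈ 323 N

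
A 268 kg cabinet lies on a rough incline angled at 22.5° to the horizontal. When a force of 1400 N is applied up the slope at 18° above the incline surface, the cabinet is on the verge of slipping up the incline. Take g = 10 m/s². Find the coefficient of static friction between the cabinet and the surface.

μ ≈ 0.150

On the verge of sliding up the incline, friction is at its maximum μN and acts down the slope.
Perpendicular to incline: N = W cos 22.5° − P sin 18° = 2476 − 432.6 = 2043 N.
Along incline: P cos 18° − μN = W sin 22.5° → μ = −(W sin 22.5° − P cos 18°) / N = 0.1497.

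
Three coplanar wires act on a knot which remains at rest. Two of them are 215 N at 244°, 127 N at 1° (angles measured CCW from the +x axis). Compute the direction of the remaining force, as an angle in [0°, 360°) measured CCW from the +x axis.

Sum the known components: ΣF_x = 32.73 N, ΣF_y = -191 N.
For equilibrium the remaining force must supply (−ΣF_x, −ΣF_y) = (-32.73, 191) N.
Magnitude = √((-32.73)² + (191)²) = 193.8 N; direction = atan2(191, -32.73) = 99.7°.

θ ≈ 99.7°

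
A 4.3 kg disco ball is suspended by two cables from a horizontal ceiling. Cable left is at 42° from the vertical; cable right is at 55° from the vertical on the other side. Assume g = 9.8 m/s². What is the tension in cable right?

T_right ≈ 28.4 N

Angles from the horizontal: cable left is 90° − 42° = 48°, cable right is 90° − 55° = 35°.
Weight W = 4.3 × 9.8 = 42.14 N acts straight down.
Horizontal: T_left cos 48° = T_right cos 35°  →  T_left = 1.224 T_right.
Vertical: T_left sin 48° + T_right sin 35° = 42.14.
Substituting the horizontal relation into the vertical equation gives 1.483 T_right = 42.14, so T_right = 28.41 N.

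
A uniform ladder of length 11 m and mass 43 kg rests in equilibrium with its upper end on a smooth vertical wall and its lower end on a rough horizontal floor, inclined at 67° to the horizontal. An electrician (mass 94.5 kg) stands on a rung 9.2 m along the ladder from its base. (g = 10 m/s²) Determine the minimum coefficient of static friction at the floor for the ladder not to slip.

μ_min ≈ 0.310

ΣF_y = 0: N_floor = 43×10 + 94.5×10 = 1375 N.
Torques about the foot: N_wall · 11 sin 67° = 43×10×5.5 cos 67° + 94.5×10×9.2 cos 67° → N_wall = 426.75 N.
ΣF_x = 0: f_floor = N_wall = 426.75 N.
μ_min = f_floor / N_floor = 426.75 / 1375 = 0.3104.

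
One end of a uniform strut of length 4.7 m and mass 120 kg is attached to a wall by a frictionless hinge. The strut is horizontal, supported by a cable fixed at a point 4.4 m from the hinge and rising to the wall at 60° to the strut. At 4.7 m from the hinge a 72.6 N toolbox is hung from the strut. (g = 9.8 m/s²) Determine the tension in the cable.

Take torques about the hinge: T sin 60° · 4.4 = 120×9.8×2.35 + 72.6×4.7 = 3104.8 N·m.
So T = 3104.8 / (0.8660 × 4.4) = 814.8 N.

T ≈ 815 N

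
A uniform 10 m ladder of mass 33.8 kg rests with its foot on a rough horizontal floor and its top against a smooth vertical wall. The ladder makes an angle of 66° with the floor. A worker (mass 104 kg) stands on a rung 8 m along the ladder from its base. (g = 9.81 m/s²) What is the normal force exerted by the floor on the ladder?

N_floor ≈ 1350 N

ΣF_y = 0: N_floor = 33.8×9.81 + 104×9.81 = 1351.8 N.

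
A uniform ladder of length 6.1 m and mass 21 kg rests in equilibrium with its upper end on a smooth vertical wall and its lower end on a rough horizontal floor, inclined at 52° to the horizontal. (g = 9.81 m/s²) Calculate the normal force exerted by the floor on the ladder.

ΣF_y = 0: N_floor = 21×9.81 = 206.01 N.

N_floor ≈ 206 N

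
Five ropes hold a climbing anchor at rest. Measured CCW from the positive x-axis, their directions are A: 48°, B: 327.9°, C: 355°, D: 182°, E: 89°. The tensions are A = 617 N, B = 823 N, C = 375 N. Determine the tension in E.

T_E ≈ 63.4 N

Resolve: ΣF_x = 617 cos 48° + 823 cos 327.9° + 375 cos 355° + T_D cos 182° + T_E cos 89° = 0.
        ΣF_y = 617 sin 48° + 823 sin 327.9° + 375 sin 355° + T_D sin 182° + T_E sin 89° = 0.
The known terms sum to (1484, -11.5) N, so -0.9994 T_D + 0.0175 T_E = -1484 and -0.0349 T_D + 0.9998 T_E = 11.5.
Solving simultaneously: T_D = 1486 N, T_E = 63.36 N.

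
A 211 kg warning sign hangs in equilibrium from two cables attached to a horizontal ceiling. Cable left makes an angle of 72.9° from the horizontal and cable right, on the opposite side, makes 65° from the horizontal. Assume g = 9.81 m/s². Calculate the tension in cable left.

Weight W = 211 × 9.81 = 2070 N acts straight down.
Horizontal: T_left cos 72.9° = T_right cos 65°  →  T_right = 0.6958 T_left.
Vertical: T_left sin 72.9° + T_right sin 65° = 2070.
Substituting the horizontal relation into the vertical equation gives 1.586 T_left = 2070, so T_left = 1305 N.

T_left ≈ 1300 N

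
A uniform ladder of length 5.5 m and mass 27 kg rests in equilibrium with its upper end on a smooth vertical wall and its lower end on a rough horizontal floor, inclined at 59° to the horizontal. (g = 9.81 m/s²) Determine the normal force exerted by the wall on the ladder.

N_wall ≈ 79.6 N

Torques about the foot: N_wall · 5.5 sin 59° = 27×9.81×2.75 cos 59° → N_wall = 79.575 N.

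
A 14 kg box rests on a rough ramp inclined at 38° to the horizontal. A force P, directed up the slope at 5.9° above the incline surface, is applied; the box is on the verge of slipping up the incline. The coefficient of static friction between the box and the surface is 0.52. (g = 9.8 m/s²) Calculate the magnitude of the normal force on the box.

On the verge of sliding up the incline, friction equals μN and acts down the slope.
Perpendicular: N + P sin 5.9° = W cos 38° = 108.1 N.
Along incline: P cos 5.9° = W sin 38° + μN  with W sin 38° = 84.47 N.
Solving the pair for P and N: P = 134.2 N, N = 94.32 N (and f = μN = 49.05 N).

N ≈ 94.3 N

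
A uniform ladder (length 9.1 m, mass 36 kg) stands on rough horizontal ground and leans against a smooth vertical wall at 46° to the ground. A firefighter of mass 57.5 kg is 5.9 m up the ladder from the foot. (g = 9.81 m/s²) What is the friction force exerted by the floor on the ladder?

f ≈ 524 N

Torques about the foot: N_wall · 9.1 sin 46° = 36×9.81×4.55 cos 46° + 57.5×9.81×5.9 cos 46° → N_wall = 523.69 N.
ΣF_x = 0: f_floor = N_wall = 523.69 N.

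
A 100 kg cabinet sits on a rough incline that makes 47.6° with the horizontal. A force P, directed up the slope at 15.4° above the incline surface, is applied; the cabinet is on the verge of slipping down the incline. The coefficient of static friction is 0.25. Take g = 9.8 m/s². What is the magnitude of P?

On the verge of sliding down the incline, friction equals μN and acts up the slope.
Perpendicular: N + P sin 15.4° = W cos 47.6° = 660.8 N.
Along incline: P cos 15.4° + μN = W sin 47.6° with W sin 47.6° = 723.7 N.
Solving the pair for P and N: P = 622.1 N, N = 495.6 N (and f = μN = 123.9 N).

P ≈ 622 N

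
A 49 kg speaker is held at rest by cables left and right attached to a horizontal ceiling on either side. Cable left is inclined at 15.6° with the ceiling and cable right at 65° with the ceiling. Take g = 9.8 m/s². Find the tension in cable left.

T_left ≈ 206 N

Weight W = 49 × 9.8 = 480.2 N acts straight down.
Horizontal: T_left cos 15.6° = T_right cos 65°  →  T_right = 2.279 T_left.
Vertical: T_left sin 15.6° + T_right sin 65° = 480.2.
Substituting the horizontal relation into the vertical equation gives 2.334 T_left = 480.2, so T_left = 205.7 N.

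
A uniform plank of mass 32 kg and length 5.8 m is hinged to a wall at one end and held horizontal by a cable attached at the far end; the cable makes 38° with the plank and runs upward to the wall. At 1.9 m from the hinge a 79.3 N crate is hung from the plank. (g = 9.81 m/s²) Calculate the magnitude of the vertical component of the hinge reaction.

|H_y| ≈ 210 N

Take torques about the hinge: T sin 38° · 5.8 = 32×9.81×2.9 + 79.3×1.9 = 1061 N·m.
So T = 1061 / (0.6157 × 5.8) = 297.14 N.
ΣF_y = 0: H_y = (32×9.81 + 79.3) − T sin 38° = 393.22 − 182.94 = 210.28 N.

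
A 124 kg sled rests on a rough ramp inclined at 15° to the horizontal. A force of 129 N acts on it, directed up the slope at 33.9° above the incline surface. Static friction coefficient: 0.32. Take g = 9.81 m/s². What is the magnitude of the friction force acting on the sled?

Axes along / perpendicular to the incline. W sin 15° = 314.8 N down-slope; W cos 15° = 1175 N into the surface.
Perpendicular: N = W cos 15° − P sin 33.9° = 1175 − 71.95 = 1103 N.
Along incline: P cos 33.9° + f = W sin 15° (friction acts up-slope) → f = 314.8 − 107.1 = 207.8 N.
|f| = 207.8 N ≤ μN = 353 N, so the sled is indeed static.

f ≈ 208 N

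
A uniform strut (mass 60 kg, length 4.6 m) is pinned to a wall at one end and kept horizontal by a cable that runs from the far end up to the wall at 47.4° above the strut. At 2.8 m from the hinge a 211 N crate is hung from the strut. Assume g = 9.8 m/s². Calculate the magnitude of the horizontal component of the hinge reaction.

Take torques about the hinge: T sin 47.4° · 4.6 = 60×9.8×2.3 + 211×2.8 = 1943.2 N·m.
So T = 1943.2 / (0.7361 × 4.6) = 573.88 N.
ΣF_x = 0: H_x = T cos 47.4° = 388.45 N.

H_x ≈ 388 N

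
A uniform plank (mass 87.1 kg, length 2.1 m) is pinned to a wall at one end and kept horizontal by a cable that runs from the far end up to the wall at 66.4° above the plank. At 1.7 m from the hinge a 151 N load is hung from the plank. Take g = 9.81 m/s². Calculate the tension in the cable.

T ≈ 600 N

Take torques about the hinge: T sin 66.4° · 2.1 = 87.1×9.81×1.05 + 151×1.7 = 1153.9 N·m.
So T = 1153.9 / (0.9164 × 2.1) = 599.61 N.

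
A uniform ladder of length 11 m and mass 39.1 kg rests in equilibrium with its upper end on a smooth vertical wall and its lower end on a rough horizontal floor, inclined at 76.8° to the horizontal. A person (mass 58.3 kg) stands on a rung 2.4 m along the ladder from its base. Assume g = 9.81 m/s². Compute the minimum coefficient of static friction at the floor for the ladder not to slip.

μ_min ≈ 0.0777

ΣF_y = 0: N_floor = 39.1×9.81 + 58.3×9.81 = 955.49 N.
Torques about the foot: N_wall · 11 sin 76.8° = 39.1×9.81×5.5 cos 76.8° + 58.3×9.81×2.4 cos 76.8° → N_wall = 74.251 N.
ΣF_x = 0: f_floor = N_wall = 74.251 N.
μ_min = f_floor / N_floor = 74.251 / 955.49 = 0.07771.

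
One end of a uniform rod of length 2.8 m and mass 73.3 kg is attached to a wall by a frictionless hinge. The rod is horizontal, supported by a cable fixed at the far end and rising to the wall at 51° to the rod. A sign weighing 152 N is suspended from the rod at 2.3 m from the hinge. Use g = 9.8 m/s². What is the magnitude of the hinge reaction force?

Take torques about the hinge: T sin 51° · 2.8 = 73.3×9.8×1.4 + 152×2.3 = 1355.3 N·m.
So T = 1355.3 / (0.7771 × 2.8) = 622.83 N.
ΣF_x = 0: H_x = T cos 51° = 391.96 N.
ΣF_y = 0: H_y = (73.3×9.8 + 152) − T sin 51° = 870.34 − 484.03 = 386.31 N.
|H| = √(H_x² + H_y²) = √((391.96)² + (386.31)²) = 550.33 N.

|H| ≈ 550 N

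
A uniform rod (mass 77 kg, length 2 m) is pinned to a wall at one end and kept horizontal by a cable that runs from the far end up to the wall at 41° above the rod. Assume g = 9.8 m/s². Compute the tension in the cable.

T ≈ 575 N

Take torques about the hinge: T sin 41° · 2 = 77×9.8×1 = 754.6 N·m.
So T = 754.6 / (0.6561 × 2) = 575.1 N.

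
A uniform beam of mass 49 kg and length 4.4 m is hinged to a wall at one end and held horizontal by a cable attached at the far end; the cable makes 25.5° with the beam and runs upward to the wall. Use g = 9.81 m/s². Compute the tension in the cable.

Take torques about the hinge: T sin 25.5° · 4.4 = 49×9.81×2.2 = 1057.5 N·m.
So T = 1057.5 / (0.4305 × 4.4) = 558.28 N.

T ≈ 558 N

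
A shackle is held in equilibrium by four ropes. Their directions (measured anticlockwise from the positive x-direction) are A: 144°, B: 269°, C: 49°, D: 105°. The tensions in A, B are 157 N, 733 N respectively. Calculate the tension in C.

Resolve: ΣF_x = 157 cos 144° + 733 cos 269° + T_C cos 49° + T_D cos 105° = 0.
        ΣF_y = 157 sin 144° + 733 sin 269° + T_C sin 49° + T_D sin 105° = 0.
The known terms sum to (-139.8, -640.6) N, so 0.6561 T_C − 0.2588 T_D = 139.8 and 0.7547 T_C + 0.9659 T_D = 640.6.
Solving simultaneously: T_C = 362.9 N, T_D = 379.7 N.

T_C ≈ 363 N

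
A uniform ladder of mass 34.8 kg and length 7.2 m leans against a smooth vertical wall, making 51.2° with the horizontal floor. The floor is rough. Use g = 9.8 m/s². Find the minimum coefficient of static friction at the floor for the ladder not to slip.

μ_min ≈ 0.402

ΣF_y = 0: N_floor = 34.8×9.8 = 341.04 N.
Torques about the foot: N_wall · 7.2 sin 51.2° = 34.8×9.8×3.6 cos 51.2° → N_wall = 137.1 N.
ΣF_x = 0: f_floor = N_wall = 137.1 N.
μ_min = f_floor / N_floor = 137.1 / 341.04 = 0.402.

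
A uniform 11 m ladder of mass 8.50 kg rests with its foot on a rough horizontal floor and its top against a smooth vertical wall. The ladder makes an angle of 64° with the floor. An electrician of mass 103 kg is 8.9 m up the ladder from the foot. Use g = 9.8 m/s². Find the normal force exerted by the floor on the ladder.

N_floor ≈ 1090 N

ΣF_y = 0: N_floor = 8.50×9.8 + 103×9.8 = 1092.7 N.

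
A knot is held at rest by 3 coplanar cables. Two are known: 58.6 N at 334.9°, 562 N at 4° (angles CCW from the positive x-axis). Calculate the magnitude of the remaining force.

Sum the known components: ΣF_x = 613.7 N, ΣF_y = 14.35 N.
For equilibrium the remaining force must supply (−ΣF_x, −ΣF_y) = (-613.7, -14.35) N.
Magnitude = √((-613.7)² + (-14.35)²) = 613.9 N; direction = atan2(-14.35, -613.7) = 181.3°.

F ≈ 614 N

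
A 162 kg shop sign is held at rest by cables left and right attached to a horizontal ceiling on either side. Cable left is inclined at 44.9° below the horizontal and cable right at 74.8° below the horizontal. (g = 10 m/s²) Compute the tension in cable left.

T_left ≈ 489 N

Weight W = 162 × 10 = 1620 N acts straight down.
Horizontal: T_left cos 44.9° = T_right cos 74.8°  →  T_right = 2.702 T_left.
Vertical: T_left sin 44.9° + T_right sin 74.8° = 1620.
Substituting the horizontal relation into the vertical equation gives 3.313 T_left = 1620, so T_left = 489 N.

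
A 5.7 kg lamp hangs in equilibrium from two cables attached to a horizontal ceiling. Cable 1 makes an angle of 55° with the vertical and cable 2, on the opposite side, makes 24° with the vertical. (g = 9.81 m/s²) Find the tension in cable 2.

T_2 ≈ 46.7 N

Angles from the horizontal: cable 1 is 90° − 55° = 35°, cable 2 is 90° − 24° = 66°.
Weight W = 5.7 × 9.81 = 55.92 N acts straight down.
Horizontal: T_1 cos 35° = T_2 cos 66°  →  T_1 = 0.4965 T_2.
Vertical: T_1 sin 35° + T_2 sin 66° = 55.92.
Substituting the horizontal relation into the vertical equation gives 1.198 T_2 = 55.92, so T_2 = 46.66 N.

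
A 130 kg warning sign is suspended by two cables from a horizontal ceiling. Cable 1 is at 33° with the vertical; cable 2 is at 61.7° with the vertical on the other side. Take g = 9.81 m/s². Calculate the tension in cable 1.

T_1 ≈ 1130 N

Angles from the horizontal: cable 1 is 90° − 33° = 57°, cable 2 is 90° − 61.7° = 28.3°.
Weight W = 130 × 9.81 = 1275 N acts straight down.
Horizontal: T_1 cos 57° = T_2 cos 28.3°  →  T_2 = 0.6186 T_1.
Vertical: T_1 sin 57° + T_2 sin 28.3° = 1275.
Substituting the horizontal relation into the vertical equation gives 1.132 T_1 = 1275, so T_1 = 1127 N.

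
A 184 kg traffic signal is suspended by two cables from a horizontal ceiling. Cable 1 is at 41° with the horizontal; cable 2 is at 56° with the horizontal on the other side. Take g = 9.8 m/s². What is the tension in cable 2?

T_2 ≈ 1370 N

Weight W = 184 × 9.8 = 1803 N acts straight down.
Horizontal: T_1 cos 41° = T_2 cos 56°  →  T_1 = 0.7409 T_2.
Vertical: T_1 sin 41° + T_2 sin 56° = 1803.
Substituting the horizontal relation into the vertical equation gives 1.315 T_2 = 1803, so T_2 = 1371 N.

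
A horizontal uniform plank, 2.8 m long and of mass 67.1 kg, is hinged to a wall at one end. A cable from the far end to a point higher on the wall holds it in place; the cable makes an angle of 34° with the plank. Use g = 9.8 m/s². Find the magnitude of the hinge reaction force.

Take torques about the hinge: T sin 34° · 2.8 = 67.1×9.8×1.4 = 920.61 N·m.
So T = 920.61 / (0.5592 × 2.8) = 587.97 N.
ΣF_x = 0: H_x = T cos 34° = 487.45 N.
ΣF_y = 0: H_y = (67.1×9.8) − T sin 34° = 657.58 − 328.79 = 328.79 N.
|H| = √(H_x² + H_y²) = √((487.45)² + (328.79)²) = 587.97 N.

|H| ≈ 588 N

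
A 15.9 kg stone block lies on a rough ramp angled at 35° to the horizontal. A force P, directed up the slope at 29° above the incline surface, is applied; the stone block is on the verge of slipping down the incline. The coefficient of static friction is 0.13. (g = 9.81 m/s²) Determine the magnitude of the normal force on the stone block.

N ≈ 84.2 N

On the verge of sliding down the incline, friction equals μN and acts up the slope.
Perpendicular: N + P sin 29° = W cos 35° = 127.8 N.
Along incline: P cos 29° + μN = W sin 35° with W sin 35° = 89.47 N.
Solving the pair for P and N: P = 89.77 N, N = 84.25 N (and f = μN = 10.95 N).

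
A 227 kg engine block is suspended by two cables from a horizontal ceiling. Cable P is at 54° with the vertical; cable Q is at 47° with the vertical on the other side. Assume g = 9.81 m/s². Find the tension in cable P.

T_P ≈ 1660 N

Angles from the horizontal: cable P is 90° − 54° = 36°, cable Q is 90° − 47° = 43°.
Weight W = 227 × 9.81 = 2227 N acts straight down.
Horizontal: T_P cos 36° = T_Q cos 43°  →  T_Q = 1.106 T_P.
Vertical: T_P sin 36° + T_Q sin 43° = 2227.
Substituting the horizontal relation into the vertical equation gives 1.342 T_P = 2227, so T_P = 1659 N.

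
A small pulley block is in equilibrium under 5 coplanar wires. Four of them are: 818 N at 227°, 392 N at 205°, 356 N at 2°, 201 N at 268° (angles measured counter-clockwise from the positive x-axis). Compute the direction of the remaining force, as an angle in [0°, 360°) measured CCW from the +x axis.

θ ≈ 59.3°

Sum the known components: ΣF_x = -564.4 N, ΣF_y = -952.4 N.
For equilibrium the remaining force must supply (−ΣF_x, −ΣF_y) = (564.4, 952.4) N.
Magnitude = √((564.4)² + (952.4)²) = 1107 N; direction = atan2(952.4, 564.4) = 59.3°.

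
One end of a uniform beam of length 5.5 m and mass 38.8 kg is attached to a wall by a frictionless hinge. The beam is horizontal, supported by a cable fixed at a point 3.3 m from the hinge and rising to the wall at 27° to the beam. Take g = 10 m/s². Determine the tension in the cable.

Take torques about the hinge: T sin 27° · 3.3 = 38.8×10×2.75 = 1067 N·m.
So T = 1067 / (0.4540 × 3.3) = 712.2 N.

T ≈ 712 N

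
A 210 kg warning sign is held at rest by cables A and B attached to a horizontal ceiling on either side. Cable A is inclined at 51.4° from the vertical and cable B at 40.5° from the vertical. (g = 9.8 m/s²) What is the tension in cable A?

Angles from the horizontal: cable A is 90° − 51.4° = 38.6°, cable B is 90° − 40.5° = 49.5°.
Weight W = 210 × 9.8 = 2058 N acts straight down.
Horizontal: T_A cos 38.6° = T_B cos 49.5°  →  T_B = 1.203 T_A.
Vertical: T_A sin 38.6° + T_B sin 49.5° = 2058.
Substituting the horizontal relation into the vertical equation gives 1.539 T_A = 2058, so T_A = 1337 N.

T_A ≈ 1340 N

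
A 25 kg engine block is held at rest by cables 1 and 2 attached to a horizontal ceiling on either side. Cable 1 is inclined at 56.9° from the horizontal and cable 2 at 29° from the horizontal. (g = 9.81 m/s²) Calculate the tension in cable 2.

Weight W = 25 × 9.81 = 245.2 N acts straight down.
Horizontal: T_1 cos 56.9° = T_2 cos 29°  →  T_1 = 1.602 T_2.
Vertical: T_1 sin 56.9° + T_2 sin 29° = 245.2.
Substituting the horizontal relation into the vertical equation gives 1.826 T_2 = 245.2, so T_2 = 134.3 N.

T_2 ≈ 134 N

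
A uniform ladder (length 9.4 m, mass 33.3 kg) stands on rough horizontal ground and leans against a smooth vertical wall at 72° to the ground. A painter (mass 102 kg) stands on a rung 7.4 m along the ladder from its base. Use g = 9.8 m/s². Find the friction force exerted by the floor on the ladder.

Torques about the foot: N_wall · 9.4 sin 72° = 33.3×9.8×4.7 cos 72° + 102×9.8×7.4 cos 72° → N_wall = 308.7 N.
ΣF_x = 0: f_floor = N_wall = 308.7 N.

f ≈ 309 N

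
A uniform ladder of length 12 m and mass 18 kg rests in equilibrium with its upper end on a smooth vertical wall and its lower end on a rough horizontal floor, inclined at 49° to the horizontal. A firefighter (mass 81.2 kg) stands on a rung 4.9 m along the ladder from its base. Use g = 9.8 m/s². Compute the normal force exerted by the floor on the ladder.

ΣF_y = 0: N_floor = 18×9.8 + 81.2×9.8 = 972.16 N.

N_floor ≈ 972 N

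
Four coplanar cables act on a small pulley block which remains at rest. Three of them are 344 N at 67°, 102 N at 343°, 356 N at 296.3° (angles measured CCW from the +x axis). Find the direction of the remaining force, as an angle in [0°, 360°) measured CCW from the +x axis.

Sum the known components: ΣF_x = 389.7 N, ΣF_y = -32.32 N.
For equilibrium the remaining force must supply (−ΣF_x, −ΣF_y) = (-389.7, 32.32) N.
Magnitude = √((-389.7)² + (32.32)²) = 391 N; direction = atan2(32.32, -389.7) = 175.3°.

θ ≈ 175°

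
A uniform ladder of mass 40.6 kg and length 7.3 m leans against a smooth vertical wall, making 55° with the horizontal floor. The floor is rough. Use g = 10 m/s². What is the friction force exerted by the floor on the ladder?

Torques about the foot: N_wall · 7.3 sin 55° = 40.6×10×3.65 cos 55° → N_wall = 142.14 N.
ΣF_x = 0: f_floor = N_wall = 142.14 N.

f ≈ 142 N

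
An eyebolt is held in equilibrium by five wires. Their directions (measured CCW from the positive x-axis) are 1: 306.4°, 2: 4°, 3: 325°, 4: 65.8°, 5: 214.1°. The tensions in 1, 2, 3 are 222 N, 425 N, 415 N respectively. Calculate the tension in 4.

T_4 ≈ 1570 N

Resolve: ΣF_x = 222 cos 306.4° + 425 cos 4° + 415 cos 325° + T_4 cos 65.8° + T_5 cos 214.1° = 0.
        ΣF_y = 222 sin 306.4° + 425 sin 4° + 415 sin 325° + T_4 sin 65.8° + T_5 sin 214.1° = 0.
The known terms sum to (895.7, -387.1) N, so 0.4099 T_4 − 0.8281 T_5 = -895.7 and 0.9121 T_4 − 0.5606 T_5 = 387.1.
Solving simultaneously: T_4 = 1566 N, T_5 = 1857 N.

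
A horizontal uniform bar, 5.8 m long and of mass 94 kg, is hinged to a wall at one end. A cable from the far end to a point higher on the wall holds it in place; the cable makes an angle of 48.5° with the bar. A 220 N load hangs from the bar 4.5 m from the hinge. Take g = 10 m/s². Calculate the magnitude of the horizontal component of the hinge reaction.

Take torques about the hinge: T sin 48.5° · 5.8 = 94×10×2.9 + 220×4.5 = 3716 N·m.
So T = 3716 / (0.7490 × 5.8) = 855.44 N.
ΣF_x = 0: H_x = T cos 48.5° = 566.83 N.

H_x ≈ 567 N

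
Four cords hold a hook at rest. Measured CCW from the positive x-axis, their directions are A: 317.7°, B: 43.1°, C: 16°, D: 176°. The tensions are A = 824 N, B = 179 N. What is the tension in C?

Resolve: ΣF_x = 824 cos 317.7° + 179 cos 43.1° + T_C cos 16° + T_D cos 176° = 0.
        ΣF_y = 824 sin 317.7° + 179 sin 43.1° + T_C sin 16° + T_D sin 176° = 0.
The known terms sum to (740.2, -432.3) N, so 0.9613 T_C − 0.9976 T_D = -740.2 and 0.2756 T_C + 0.0698 T_D = 432.3.
Solving simultaneously: T_C = 1110 N, T_D = 1811 N.

T_C ≈ 1110 N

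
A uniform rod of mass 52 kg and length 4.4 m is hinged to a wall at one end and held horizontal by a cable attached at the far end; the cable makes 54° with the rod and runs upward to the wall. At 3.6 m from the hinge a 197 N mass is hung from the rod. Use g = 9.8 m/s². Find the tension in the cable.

T ≈ 514 N

Take torques about the hinge: T sin 54° · 4.4 = 52×9.8×2.2 + 197×3.6 = 1830.3 N·m.
So T = 1830.3 / (0.8090 × 4.4) = 514.18 N.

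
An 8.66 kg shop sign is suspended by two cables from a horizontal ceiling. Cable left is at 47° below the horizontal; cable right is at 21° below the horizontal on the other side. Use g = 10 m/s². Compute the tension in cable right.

Weight W = 8.66 × 10 = 86.6 N acts straight down.
Horizontal: T_left cos 47° = T_right cos 21°  →  T_left = 1.369 T_right.
Vertical: T_left sin 47° + T_right sin 21° = 86.6.
Substituting the horizontal relation into the vertical equation gives 1.36 T_right = 86.6, so T_right = 63.7 N.

T_right ≈ 63.7 N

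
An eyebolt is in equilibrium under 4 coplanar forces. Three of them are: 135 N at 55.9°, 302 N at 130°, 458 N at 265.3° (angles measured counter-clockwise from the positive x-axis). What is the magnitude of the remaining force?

F ≈ 193 N

Sum the known components: ΣF_x = -156 N, ΣF_y = -113.3 N.
For equilibrium the remaining force must supply (−ΣF_x, −ΣF_y) = (156, 113.3) N.
Magnitude = √((156)² + (113.3)²) = 192.8 N; direction = atan2(113.3, 156) = 36.0°.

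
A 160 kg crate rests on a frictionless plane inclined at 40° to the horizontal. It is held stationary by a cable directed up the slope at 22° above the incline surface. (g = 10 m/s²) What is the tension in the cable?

Take axes along and perpendicular to the incline. Weight components: W sin 40° = 1028 N down-slope, W cos 40° = 1226 N into the surface.
Along incline: T cos 22° = W sin 40° → T = 1109 N.
Perpendicular: N = W cos 40° − T sin 22° = 810.1 N.

T ≈ 1110 N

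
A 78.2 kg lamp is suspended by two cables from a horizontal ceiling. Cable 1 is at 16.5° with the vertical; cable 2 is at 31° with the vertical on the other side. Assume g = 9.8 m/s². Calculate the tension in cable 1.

Angles from the horizontal: cable 1 is 90° − 16.5° = 73.5°, cable 2 is 90° − 31° = 59°.
Weight W = 78.2 × 9.8 = 766.4 N acts straight down.
Horizontal: T_1 cos 73.5° = T_2 cos 59°  →  T_2 = 0.5514 T_1.
Vertical: T_1 sin 73.5° + T_2 sin 59° = 766.4.
Substituting the horizontal relation into the vertical equation gives 1.432 T_1 = 766.4, so T_1 = 535.4 N.

T_1 ≈ 535 N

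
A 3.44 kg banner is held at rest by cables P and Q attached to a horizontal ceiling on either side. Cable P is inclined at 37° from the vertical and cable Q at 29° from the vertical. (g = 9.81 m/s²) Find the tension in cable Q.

T_Q ≈ 22.2 N

Angles from the horizontal: cable P is 90° − 37° = 53°, cable Q is 90° − 29° = 61°.
Weight W = 3.44 × 9.81 = 33.75 N acts straight down.
Horizontal: T_P cos 53° = T_Q cos 61°  →  T_P = 0.8056 T_Q.
Vertical: T_P sin 53° + T_Q sin 61° = 33.75.
Substituting the horizontal relation into the vertical equation gives 1.518 T_Q = 33.75, so T_Q = 22.23 N.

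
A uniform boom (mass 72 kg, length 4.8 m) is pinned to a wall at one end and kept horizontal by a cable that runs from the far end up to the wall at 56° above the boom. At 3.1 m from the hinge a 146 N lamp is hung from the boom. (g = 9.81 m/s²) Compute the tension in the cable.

Take torques about the hinge: T sin 56° · 4.8 = 72×9.81×2.4 + 146×3.1 = 2147.8 N·m.
So T = 2147.8 / (0.8290 × 4.8) = 539.72 N.

T ≈ 540 N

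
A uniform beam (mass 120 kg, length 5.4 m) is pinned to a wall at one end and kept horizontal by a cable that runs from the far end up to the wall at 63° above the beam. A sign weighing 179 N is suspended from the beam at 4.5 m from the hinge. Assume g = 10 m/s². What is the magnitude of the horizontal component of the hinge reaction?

Take torques about the hinge: T sin 63° · 5.4 = 120×10×2.7 + 179×4.5 = 4045.5 N·m.
So T = 4045.5 / (0.8910 × 5.4) = 840.81 N.
ΣF_x = 0: H_x = T cos 63° = 381.72 N.

H_x ≈ 382 N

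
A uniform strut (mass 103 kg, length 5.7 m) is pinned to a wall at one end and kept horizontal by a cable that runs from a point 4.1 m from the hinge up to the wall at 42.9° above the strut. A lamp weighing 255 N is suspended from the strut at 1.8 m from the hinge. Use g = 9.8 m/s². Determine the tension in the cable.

Take torques about the hinge: T sin 42.9° · 4.1 = 103×9.8×2.85 + 255×1.8 = 3335.8 N·m.
So T = 3335.8 / (0.6807 × 4.1) = 1195.2 N.

T ≈ 1200 N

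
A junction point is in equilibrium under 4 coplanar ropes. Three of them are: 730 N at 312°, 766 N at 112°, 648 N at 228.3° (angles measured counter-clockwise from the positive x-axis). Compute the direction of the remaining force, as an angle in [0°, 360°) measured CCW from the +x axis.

Sum the known components: ΣF_x = -229.6 N, ΣF_y = -316.1 N.
For equilibrium the remaining force must supply (−ΣF_x, −ΣF_y) = (229.6, 316.1) N.
Magnitude = √((229.6)² + (316.1)²) = 390.7 N; direction = atan2(316.1, 229.6) = 54.0°.

θ ≈ 54°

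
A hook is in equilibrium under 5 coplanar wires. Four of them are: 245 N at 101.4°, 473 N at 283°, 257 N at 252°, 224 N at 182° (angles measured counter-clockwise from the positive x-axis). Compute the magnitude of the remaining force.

Sum the known components: ΣF_x = -245.3 N, ΣF_y = -472.9 N.
For equilibrium the remaining force must supply (−ΣF_x, −ΣF_y) = (245.3, 472.9) N.
Magnitude = √((245.3)² + (472.9)²) = 532.8 N; direction = atan2(472.9, 245.3) = 62.6°.

F ≈ 533 N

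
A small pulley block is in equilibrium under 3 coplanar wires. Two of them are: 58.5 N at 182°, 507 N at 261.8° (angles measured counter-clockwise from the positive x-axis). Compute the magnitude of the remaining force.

F ≈ 521 N

Sum the known components: ΣF_x = -130.8 N, ΣF_y = -503.9 N.
For equilibrium the remaining force must supply (−ΣF_x, −ΣF_y) = (130.8, 503.9) N.
Magnitude = √((130.8)² + (503.9)²) = 520.6 N; direction = atan2(503.9, 130.8) = 75.4°.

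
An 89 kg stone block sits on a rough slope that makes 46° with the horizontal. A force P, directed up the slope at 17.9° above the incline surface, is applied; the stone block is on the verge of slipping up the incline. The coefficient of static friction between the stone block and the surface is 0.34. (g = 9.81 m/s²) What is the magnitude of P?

P ≈ 790 N

On the verge of sliding up the incline, friction equals μN and acts down the slope.
Perpendicular: N + P sin 17.9° = W cos 46° = 606.5 N.
Along incline: P cos 17.9° = W sin 46° + μN  with W sin 46° = 628 N.
Solving the pair for P and N: P = 789.9 N, N = 363.7 N (and f = μN = 123.7 N).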